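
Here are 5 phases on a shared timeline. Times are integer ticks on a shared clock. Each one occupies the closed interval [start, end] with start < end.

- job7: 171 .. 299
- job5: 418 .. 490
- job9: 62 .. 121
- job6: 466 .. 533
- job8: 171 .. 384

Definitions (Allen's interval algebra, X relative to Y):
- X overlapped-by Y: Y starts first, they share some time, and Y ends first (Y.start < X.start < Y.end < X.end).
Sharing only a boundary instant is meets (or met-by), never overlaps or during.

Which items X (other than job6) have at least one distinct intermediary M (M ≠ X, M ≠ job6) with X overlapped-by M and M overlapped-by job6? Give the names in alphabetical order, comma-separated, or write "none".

none

Target job6 = [466, 533].
Intermediaries M with M overlapped-by job6: none.
Union: none.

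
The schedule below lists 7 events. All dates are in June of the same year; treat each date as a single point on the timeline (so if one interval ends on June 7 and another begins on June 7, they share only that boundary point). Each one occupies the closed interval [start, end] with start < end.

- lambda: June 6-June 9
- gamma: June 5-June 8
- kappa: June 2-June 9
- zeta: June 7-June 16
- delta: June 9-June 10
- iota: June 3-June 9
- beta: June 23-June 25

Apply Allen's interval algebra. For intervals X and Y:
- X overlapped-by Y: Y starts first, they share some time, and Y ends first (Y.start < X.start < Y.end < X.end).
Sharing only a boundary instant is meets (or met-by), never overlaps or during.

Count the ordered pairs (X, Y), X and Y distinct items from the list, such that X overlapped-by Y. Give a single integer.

Checking all 42 ordered pairs for relation 'overlapped-by'; matching pairs in alphabetical order:
(lambda, gamma): lambda overlapped-by gamma ✓
(zeta, gamma): zeta overlapped-by gamma ✓
(zeta, iota): zeta overlapped-by iota ✓
(zeta, kappa): zeta overlapped-by kappa ✓
(zeta, lambda): zeta overlapped-by lambda ✓
Count: 5.

5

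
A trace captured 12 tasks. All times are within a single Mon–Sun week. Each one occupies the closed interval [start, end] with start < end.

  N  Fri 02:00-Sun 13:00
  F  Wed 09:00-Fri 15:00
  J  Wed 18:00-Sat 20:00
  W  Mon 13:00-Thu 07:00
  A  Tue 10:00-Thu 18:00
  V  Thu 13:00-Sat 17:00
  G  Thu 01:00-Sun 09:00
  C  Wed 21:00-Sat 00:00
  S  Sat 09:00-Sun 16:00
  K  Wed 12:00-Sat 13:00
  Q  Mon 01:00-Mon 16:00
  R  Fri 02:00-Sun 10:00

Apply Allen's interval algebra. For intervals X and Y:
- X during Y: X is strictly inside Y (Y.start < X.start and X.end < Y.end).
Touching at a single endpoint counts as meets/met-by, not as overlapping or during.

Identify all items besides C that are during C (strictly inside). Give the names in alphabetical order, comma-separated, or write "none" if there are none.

Target C = [Wed 21:00, Sat 00:00].
A [Tue 10:00, Thu 18:00] → overlaps → no.
F [Wed 09:00, Fri 15:00] → overlaps → no.
G [Thu 01:00, Sun 09:00] → overlapped-by → no.
J [Wed 18:00, Sat 20:00] → contains → no.
K [Wed 12:00, Sat 13:00] → contains → no.
N [Fri 02:00, Sun 13:00] → overlapped-by → no.
Q [Mon 01:00, Mon 16:00] → before → no.
R [Fri 02:00, Sun 10:00] → overlapped-by → no.
S [Sat 09:00, Sun 16:00] → after → no.
V [Thu 13:00, Sat 17:00] → overlapped-by → no.
W [Mon 13:00, Thu 07:00] → overlaps → no.
Result: none.

none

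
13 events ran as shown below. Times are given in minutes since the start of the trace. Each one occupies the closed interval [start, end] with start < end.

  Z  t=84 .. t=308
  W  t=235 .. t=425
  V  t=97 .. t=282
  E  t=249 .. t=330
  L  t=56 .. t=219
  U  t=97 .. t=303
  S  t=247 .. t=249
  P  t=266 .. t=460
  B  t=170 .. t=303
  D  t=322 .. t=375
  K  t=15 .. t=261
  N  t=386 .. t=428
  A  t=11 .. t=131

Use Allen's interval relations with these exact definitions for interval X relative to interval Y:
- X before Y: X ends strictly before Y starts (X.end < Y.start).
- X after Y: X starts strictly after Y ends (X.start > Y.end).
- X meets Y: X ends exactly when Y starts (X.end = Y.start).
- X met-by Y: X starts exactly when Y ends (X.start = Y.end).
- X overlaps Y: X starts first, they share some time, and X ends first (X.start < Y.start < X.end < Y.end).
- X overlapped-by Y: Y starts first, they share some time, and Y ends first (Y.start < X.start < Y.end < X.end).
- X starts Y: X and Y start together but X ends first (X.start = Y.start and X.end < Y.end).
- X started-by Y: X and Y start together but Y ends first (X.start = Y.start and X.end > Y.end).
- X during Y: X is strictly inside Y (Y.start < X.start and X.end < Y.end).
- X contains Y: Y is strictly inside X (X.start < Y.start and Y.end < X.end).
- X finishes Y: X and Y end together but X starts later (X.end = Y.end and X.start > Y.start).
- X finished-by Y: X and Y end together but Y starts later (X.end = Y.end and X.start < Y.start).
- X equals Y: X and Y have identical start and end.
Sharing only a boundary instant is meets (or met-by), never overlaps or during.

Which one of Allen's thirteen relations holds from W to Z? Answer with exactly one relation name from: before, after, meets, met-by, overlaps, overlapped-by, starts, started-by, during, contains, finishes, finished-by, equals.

W = [t=235, t=425]; Z = [t=84, t=308].
Compare endpoints: W.start > Z.start, W.start < Z.end, W.end > Z.start, W.end > Z.end.
That pattern is 'overlapped-by'.

overlapped-by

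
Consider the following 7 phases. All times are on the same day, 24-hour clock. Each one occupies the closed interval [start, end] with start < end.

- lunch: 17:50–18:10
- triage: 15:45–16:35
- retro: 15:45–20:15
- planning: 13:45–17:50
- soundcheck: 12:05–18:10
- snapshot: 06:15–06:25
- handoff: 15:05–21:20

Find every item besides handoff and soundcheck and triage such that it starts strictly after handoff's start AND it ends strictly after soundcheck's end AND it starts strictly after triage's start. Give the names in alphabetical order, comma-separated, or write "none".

none

Conditions: its start is strictly after handoff's start (X.start > 15:05) AND its end is strictly after soundcheck's end (X.end > 18:10) AND its start is strictly after triage's start (X.start > 15:45).
lunch: start 17:50 > 15:05? ✓; end 18:10 > 18:10? ✗; start 17:50 > 15:45? ✓ → no.
planning: start 13:45 > 15:05? ✗; end 17:50 > 18:10? ✗; start 13:45 > 15:45? ✗ → no.
retro: start 15:45 > 15:05? ✓; end 20:15 > 18:10? ✓; start 15:45 > 15:45? ✗ → no.
snapshot: start 06:15 > 15:05? ✗; end 06:25 > 18:10? ✗; start 06:15 > 15:45? ✗ → no.
Result: none.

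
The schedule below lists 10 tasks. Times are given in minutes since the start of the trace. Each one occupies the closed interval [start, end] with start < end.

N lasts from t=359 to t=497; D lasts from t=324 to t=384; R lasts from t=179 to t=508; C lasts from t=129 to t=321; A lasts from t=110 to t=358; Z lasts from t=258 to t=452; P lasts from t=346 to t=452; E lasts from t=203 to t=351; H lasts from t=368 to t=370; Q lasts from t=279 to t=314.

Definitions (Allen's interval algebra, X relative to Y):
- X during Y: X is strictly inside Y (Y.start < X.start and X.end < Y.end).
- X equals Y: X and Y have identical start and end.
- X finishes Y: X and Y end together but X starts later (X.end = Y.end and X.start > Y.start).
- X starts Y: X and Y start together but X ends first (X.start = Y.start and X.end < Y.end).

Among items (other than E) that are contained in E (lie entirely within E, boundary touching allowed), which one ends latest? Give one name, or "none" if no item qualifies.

Target E = [t=203, t=351].
A [t=110, t=358] → contains → excluded.
C [t=129, t=321] → overlaps → excluded.
D [t=324, t=384] → overlapped-by → excluded.
H [t=368, t=370] → after → excluded.
N [t=359, t=497] → after → excluded.
P [t=346, t=452] → overlapped-by → excluded.
Q [t=279, t=314] → during → candidate.
R [t=179, t=508] → contains → excluded.
Z [t=258, t=452] → overlapped-by → excluded.
Among candidates, latest end is t=314 → Q.

Q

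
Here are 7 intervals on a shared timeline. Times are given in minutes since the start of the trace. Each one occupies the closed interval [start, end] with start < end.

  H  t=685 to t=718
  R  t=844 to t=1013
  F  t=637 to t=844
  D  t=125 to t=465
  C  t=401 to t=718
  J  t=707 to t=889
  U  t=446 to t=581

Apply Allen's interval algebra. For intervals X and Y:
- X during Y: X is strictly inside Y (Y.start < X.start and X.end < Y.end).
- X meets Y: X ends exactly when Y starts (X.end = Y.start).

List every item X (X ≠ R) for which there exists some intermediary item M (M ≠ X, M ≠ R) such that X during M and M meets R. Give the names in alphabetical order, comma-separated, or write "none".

Target R = [t=844, t=1013].
Intermediaries M with M meets R: F.
Via F — items with X during F: H.
Union: H.

H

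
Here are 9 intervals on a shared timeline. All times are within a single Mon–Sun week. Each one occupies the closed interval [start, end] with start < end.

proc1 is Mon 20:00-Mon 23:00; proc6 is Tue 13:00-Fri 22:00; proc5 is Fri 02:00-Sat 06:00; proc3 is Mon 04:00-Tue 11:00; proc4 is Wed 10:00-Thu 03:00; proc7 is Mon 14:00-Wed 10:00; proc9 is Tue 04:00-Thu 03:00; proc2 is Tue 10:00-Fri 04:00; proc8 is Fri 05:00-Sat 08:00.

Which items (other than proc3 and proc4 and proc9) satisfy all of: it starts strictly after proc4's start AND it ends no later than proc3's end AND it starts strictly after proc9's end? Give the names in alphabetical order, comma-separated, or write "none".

Conditions: its start is strictly after proc4's start (X.start > Wed 10:00) AND its end is no later than proc3's end (X.end <= Tue 11:00) AND its start is strictly after proc9's end (X.start > Thu 03:00).
proc1: start Mon 20:00 > Wed 10:00? ✗; end Mon 23:00 <= Tue 11:00? ✓; start Mon 20:00 > Thu 03:00? ✗ → no.
proc2: start Tue 10:00 > Wed 10:00? ✗; end Fri 04:00 <= Tue 11:00? ✗; start Tue 10:00 > Thu 03:00? ✗ → no.
proc5: start Fri 02:00 > Wed 10:00? ✓; end Sat 06:00 <= Tue 11:00? ✗; start Fri 02:00 > Thu 03:00? ✓ → no.
proc6: start Tue 13:00 > Wed 10:00? ✗; end Fri 22:00 <= Tue 11:00? ✗; start Tue 13:00 > Thu 03:00? ✗ → no.
proc7: start Mon 14:00 > Wed 10:00? ✗; end Wed 10:00 <= Tue 11:00? ✗; start Mon 14:00 > Thu 03:00? ✗ → no.
proc8: start Fri 05:00 > Wed 10:00? ✓; end Sat 08:00 <= Tue 11:00? ✗; start Fri 05:00 > Thu 03:00? ✓ → no.
Result: none.

none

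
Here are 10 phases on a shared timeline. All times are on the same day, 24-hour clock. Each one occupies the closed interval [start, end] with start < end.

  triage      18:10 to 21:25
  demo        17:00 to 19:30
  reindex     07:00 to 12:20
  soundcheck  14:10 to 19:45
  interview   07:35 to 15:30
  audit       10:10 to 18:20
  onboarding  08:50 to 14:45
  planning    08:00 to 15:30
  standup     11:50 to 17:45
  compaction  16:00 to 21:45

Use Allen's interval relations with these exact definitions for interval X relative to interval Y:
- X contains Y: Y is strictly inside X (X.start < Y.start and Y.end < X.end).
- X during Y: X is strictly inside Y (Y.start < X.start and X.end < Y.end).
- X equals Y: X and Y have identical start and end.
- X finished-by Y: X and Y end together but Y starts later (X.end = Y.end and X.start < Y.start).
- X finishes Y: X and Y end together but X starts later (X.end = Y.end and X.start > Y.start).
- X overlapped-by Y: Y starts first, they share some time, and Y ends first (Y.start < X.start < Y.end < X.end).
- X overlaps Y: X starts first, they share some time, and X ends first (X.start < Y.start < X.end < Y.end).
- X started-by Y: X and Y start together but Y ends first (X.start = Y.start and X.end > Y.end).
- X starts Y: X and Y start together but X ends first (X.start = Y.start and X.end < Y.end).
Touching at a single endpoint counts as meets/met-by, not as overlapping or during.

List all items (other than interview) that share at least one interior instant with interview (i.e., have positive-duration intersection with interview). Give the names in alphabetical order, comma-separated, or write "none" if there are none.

audit, onboarding, planning, reindex, soundcheck, standup

Target interview = [07:35, 15:30].
audit [10:10, 18:20] → overlapped-by → yes.
compaction [16:00, 21:45] → after → no.
demo [17:00, 19:30] → after → no.
onboarding [08:50, 14:45] → during → yes.
planning [08:00, 15:30] → finishes → yes.
reindex [07:00, 12:20] → overlaps → yes.
soundcheck [14:10, 19:45] → overlapped-by → yes.
standup [11:50, 17:45] → overlapped-by → yes.
triage [18:10, 21:25] → after → no.
Result: audit, onboarding, planning, reindex, soundcheck, standup.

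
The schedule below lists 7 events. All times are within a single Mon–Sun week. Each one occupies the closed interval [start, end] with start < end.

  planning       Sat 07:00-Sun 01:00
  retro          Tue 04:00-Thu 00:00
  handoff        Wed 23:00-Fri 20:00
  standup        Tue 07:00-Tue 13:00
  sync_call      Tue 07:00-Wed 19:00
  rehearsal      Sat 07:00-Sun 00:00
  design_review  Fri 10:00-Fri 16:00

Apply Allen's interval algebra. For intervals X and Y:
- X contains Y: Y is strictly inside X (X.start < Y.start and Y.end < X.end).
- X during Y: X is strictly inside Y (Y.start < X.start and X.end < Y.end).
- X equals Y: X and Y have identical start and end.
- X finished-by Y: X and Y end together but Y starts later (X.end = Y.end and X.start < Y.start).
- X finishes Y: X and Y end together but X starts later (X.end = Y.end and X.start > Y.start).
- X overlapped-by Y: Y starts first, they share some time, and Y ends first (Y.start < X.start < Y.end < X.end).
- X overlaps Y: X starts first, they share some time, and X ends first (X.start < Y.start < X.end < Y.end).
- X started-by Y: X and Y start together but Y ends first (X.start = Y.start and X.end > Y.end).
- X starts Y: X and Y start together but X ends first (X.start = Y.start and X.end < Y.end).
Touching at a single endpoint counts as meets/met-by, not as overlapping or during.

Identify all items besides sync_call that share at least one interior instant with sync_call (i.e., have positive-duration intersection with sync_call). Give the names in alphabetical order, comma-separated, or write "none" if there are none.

Target sync_call = [Tue 07:00, Wed 19:00].
design_review [Fri 10:00, Fri 16:00] → after → no.
handoff [Wed 23:00, Fri 20:00] → after → no.
planning [Sat 07:00, Sun 01:00] → after → no.
rehearsal [Sat 07:00, Sun 00:00] → after → no.
retro [Tue 04:00, Thu 00:00] → contains → yes.
standup [Tue 07:00, Tue 13:00] → starts → yes.
Result: retro, standup.

retro, standup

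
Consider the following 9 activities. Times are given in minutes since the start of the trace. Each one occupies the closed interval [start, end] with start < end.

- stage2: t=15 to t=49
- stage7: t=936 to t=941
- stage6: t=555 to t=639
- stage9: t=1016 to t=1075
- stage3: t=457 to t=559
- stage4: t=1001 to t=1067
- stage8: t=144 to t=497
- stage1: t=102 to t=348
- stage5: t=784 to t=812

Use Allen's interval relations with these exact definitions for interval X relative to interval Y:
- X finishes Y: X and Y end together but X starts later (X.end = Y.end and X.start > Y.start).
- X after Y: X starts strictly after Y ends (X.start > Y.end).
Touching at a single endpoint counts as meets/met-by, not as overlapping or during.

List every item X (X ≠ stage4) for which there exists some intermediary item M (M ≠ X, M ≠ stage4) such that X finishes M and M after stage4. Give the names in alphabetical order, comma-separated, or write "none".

Target stage4 = [t=1001, t=1067].
Intermediaries M with M after stage4: none.
Union: none.

none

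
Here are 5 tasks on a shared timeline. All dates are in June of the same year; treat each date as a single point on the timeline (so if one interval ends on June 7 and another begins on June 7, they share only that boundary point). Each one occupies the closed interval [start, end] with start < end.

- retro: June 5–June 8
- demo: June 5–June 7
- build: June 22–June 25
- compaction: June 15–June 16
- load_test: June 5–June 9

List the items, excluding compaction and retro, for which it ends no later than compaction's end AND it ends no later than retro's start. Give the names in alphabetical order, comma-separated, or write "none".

none

Conditions: its end is no later than compaction's end (X.end <= June 16) AND its end is no later than retro's start (X.end <= June 5).
build: end June 25 <= June 16? ✗; end June 25 <= June 5? ✗ → no.
demo: end June 7 <= June 16? ✓; end June 7 <= June 5? ✗ → no.
load_test: end June 9 <= June 16? ✓; end June 9 <= June 5? ✗ → no.
Result: none.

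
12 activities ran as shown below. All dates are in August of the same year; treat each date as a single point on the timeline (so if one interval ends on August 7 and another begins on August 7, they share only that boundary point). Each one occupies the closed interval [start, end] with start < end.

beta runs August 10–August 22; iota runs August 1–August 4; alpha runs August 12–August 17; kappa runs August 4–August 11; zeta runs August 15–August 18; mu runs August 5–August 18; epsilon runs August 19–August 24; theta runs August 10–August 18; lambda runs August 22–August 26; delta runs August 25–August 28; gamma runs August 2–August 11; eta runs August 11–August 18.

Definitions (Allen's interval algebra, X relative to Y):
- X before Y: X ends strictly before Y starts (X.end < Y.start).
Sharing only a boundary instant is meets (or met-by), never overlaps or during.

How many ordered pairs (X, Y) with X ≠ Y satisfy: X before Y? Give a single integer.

36

Checking all 132 ordered pairs for relation 'before'; matching pairs in alphabetical order:
(alpha, delta): alpha before delta ✓
(alpha, epsilon): alpha before epsilon ✓
(alpha, lambda): alpha before lambda ✓
(beta, delta): beta before delta ✓
(epsilon, delta): epsilon before delta ✓
(eta, delta): eta before delta ✓
(eta, epsilon): eta before epsilon ✓
(eta, lambda): eta before lambda ✓
(gamma, alpha): gamma before alpha ✓
(gamma, delta): gamma before delta ✓
(gamma, epsilon): gamma before epsilon ✓
(gamma, lambda): gamma before lambda ✓
(gamma, zeta): gamma before zeta ✓
(iota, alpha): iota before alpha ✓
(iota, beta): iota before beta ✓
(iota, delta): iota before delta ✓
(iota, epsilon): iota before epsilon ✓
(iota, eta): iota before eta ✓
(iota, lambda): iota before lambda ✓
(iota, mu): iota before mu ✓
(iota, theta): iota before theta ✓
(iota, zeta): iota before zeta ✓
(kappa, alpha): kappa before alpha ✓
(kappa, delta): kappa before delta ✓
... plus 12 further pairs not listed.
Count: 36.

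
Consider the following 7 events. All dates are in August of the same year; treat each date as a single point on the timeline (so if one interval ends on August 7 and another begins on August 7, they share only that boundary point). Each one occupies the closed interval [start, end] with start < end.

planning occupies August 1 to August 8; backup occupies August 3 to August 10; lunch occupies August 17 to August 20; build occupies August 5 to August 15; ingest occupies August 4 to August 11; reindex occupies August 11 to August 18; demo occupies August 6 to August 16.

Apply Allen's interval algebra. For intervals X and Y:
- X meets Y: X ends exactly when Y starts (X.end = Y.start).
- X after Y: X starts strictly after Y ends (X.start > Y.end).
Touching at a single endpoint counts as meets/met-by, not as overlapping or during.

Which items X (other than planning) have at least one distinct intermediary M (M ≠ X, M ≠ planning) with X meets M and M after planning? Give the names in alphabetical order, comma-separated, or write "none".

ingest

Target planning = [August 1, August 8].
Intermediaries M with M after planning: lunch, reindex.
Via lunch — items with X meets lunch: none.
Via reindex — items with X meets reindex: ingest.
Union: ingest.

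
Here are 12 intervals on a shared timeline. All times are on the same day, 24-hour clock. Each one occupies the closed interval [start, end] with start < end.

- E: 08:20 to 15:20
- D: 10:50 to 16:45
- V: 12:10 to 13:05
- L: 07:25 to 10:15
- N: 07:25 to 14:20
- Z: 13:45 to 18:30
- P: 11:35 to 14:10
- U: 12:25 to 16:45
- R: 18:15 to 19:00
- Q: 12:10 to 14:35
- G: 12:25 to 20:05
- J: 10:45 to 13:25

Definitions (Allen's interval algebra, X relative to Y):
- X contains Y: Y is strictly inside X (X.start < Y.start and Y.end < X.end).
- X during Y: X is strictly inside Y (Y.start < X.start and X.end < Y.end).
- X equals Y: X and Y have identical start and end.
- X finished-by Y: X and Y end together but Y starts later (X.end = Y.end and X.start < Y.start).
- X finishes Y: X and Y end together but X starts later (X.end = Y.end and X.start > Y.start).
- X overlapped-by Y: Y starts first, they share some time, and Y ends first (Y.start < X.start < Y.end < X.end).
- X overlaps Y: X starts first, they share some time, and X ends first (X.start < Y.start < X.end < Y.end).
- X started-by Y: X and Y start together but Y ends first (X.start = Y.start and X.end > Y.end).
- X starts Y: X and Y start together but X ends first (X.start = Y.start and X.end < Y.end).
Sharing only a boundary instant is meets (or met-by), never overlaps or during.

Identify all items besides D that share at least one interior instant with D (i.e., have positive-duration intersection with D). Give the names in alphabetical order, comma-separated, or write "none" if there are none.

E, G, J, N, P, Q, U, V, Z

Target D = [10:50, 16:45].
E [08:20, 15:20] → overlaps → yes.
G [12:25, 20:05] → overlapped-by → yes.
J [10:45, 13:25] → overlaps → yes.
L [07:25, 10:15] → before → no.
N [07:25, 14:20] → overlaps → yes.
P [11:35, 14:10] → during → yes.
Q [12:10, 14:35] → during → yes.
R [18:15, 19:00] → after → no.
U [12:25, 16:45] → finishes → yes.
V [12:10, 13:05] → during → yes.
Z [13:45, 18:30] → overlapped-by → yes.
Result: E, G, J, N, P, Q, U, V, Z.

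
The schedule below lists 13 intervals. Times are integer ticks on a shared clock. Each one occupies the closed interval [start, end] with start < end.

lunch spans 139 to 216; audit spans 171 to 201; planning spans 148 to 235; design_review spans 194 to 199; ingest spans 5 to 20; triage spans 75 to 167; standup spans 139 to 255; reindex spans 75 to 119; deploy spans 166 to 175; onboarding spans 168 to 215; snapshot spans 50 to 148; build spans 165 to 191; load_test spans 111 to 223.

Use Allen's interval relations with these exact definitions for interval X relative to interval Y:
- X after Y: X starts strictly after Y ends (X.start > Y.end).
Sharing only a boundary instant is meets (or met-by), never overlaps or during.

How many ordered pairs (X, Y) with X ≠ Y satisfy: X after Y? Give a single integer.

Checking all 156 ordered pairs for relation 'after'; matching pairs in alphabetical order:
(audit, ingest): audit after ingest ✓
(audit, reindex): audit after reindex ✓
(audit, snapshot): audit after snapshot ✓
(audit, triage): audit after triage ✓
(build, ingest): build after ingest ✓
(build, reindex): build after reindex ✓
(build, snapshot): build after snapshot ✓
(deploy, ingest): deploy after ingest ✓
(deploy, reindex): deploy after reindex ✓
(deploy, snapshot): deploy after snapshot ✓
(design_review, build): design_review after build ✓
(design_review, deploy): design_review after deploy ✓
(design_review, ingest): design_review after ingest ✓
(design_review, reindex): design_review after reindex ✓
(design_review, snapshot): design_review after snapshot ✓
(design_review, triage): design_review after triage ✓
(load_test, ingest): load_test after ingest ✓
(lunch, ingest): lunch after ingest ✓
(lunch, reindex): lunch after reindex ✓
(onboarding, ingest): onboarding after ingest ✓
(onboarding, reindex): onboarding after reindex ✓
(onboarding, snapshot): onboarding after snapshot ✓
(onboarding, triage): onboarding after triage ✓
(planning, ingest): planning after ingest ✓
... plus 6 further pairs not listed.
Count: 30.

30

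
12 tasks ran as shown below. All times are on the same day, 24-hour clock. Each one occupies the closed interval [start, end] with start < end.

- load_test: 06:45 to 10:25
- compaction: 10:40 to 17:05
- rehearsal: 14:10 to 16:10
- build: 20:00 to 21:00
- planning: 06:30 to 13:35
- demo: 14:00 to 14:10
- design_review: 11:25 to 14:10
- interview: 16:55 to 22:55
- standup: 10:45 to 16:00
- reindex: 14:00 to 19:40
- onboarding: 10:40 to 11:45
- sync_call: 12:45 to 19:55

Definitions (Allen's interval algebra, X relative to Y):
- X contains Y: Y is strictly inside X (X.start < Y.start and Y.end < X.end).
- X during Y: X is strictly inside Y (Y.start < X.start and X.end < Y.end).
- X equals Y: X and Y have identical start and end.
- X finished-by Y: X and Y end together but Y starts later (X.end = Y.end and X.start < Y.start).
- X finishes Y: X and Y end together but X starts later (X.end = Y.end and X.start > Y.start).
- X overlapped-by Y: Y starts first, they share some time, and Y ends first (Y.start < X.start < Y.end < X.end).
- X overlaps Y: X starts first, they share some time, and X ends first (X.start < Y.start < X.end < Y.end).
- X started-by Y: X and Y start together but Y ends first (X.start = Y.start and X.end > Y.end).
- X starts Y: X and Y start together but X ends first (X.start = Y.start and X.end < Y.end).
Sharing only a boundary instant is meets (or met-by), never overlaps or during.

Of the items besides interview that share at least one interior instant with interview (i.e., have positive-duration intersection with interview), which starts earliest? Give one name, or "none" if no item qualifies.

compaction

Target interview = [16:55, 22:55].
build [20:00, 21:00] → during → candidate.
compaction [10:40, 17:05] → overlaps → candidate.
demo [14:00, 14:10] → before → excluded.
design_review [11:25, 14:10] → before → excluded.
load_test [06:45, 10:25] → before → excluded.
onboarding [10:40, 11:45] → before → excluded.
planning [06:30, 13:35] → before → excluded.
rehearsal [14:10, 16:10] → before → excluded.
reindex [14:00, 19:40] → overlaps → candidate.
standup [10:45, 16:00] → before → excluded.
sync_call [12:45, 19:55] → overlaps → candidate.
Among candidates, earliest start is 10:40 → compaction.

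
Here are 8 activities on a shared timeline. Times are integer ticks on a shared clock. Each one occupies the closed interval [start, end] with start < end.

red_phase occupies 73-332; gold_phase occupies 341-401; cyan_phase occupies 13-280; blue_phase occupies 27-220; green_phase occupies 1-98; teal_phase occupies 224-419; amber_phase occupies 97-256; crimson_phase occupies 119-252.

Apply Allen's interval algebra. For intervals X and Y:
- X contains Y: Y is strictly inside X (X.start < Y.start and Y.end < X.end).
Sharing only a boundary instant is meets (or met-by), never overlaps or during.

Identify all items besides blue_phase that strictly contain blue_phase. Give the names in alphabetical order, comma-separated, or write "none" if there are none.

Target blue_phase = [27, 220].
amber_phase [97, 256] → overlapped-by → no.
crimson_phase [119, 252] → overlapped-by → no.
cyan_phase [13, 280] → contains → yes.
gold_phase [341, 401] → after → no.
green_phase [1, 98] → overlaps → no.
red_phase [73, 332] → overlapped-by → no.
teal_phase [224, 419] → after → no.
Result: cyan_phase.

cyan_phase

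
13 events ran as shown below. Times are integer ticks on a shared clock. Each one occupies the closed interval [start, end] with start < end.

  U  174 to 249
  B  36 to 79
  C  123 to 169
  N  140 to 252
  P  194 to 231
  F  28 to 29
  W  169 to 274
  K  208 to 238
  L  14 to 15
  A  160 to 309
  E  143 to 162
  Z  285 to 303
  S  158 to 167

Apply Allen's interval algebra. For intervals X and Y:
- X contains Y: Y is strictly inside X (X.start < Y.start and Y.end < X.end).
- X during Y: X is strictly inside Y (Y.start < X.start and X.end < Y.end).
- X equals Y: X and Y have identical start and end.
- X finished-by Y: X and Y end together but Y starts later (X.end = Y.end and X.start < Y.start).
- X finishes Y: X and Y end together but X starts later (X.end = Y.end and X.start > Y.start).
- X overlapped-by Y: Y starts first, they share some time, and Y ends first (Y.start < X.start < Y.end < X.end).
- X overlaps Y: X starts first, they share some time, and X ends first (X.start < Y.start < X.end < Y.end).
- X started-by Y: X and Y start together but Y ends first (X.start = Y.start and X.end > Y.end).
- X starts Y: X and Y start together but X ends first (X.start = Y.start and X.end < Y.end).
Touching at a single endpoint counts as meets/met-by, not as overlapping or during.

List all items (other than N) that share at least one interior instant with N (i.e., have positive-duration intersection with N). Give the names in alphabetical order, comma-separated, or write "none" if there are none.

A, C, E, K, P, S, U, W

Target N = [140, 252].
A [160, 309] → overlapped-by → yes.
B [36, 79] → before → no.
C [123, 169] → overlaps → yes.
E [143, 162] → during → yes.
F [28, 29] → before → no.
K [208, 238] → during → yes.
L [14, 15] → before → no.
P [194, 231] → during → yes.
S [158, 167] → during → yes.
U [174, 249] → during → yes.
W [169, 274] → overlapped-by → yes.
Z [285, 303] → after → no.
Result: A, C, E, K, P, S, U, W.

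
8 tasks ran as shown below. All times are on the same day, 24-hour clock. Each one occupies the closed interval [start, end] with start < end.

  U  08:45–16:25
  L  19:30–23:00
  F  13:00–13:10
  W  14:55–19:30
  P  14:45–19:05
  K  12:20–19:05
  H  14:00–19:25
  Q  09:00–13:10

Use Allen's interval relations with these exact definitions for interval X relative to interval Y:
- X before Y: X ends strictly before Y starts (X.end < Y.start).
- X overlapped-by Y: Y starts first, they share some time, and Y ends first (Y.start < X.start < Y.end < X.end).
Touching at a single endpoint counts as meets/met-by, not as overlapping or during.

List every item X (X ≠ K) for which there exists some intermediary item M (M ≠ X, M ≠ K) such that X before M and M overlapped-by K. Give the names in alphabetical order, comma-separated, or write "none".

Target K = [12:20, 19:05].
Intermediaries M with M overlapped-by K: H, W.
Via H — items with X before H: F, Q.
Via W — items with X before W: F, Q.
Union: F, Q.

F, Q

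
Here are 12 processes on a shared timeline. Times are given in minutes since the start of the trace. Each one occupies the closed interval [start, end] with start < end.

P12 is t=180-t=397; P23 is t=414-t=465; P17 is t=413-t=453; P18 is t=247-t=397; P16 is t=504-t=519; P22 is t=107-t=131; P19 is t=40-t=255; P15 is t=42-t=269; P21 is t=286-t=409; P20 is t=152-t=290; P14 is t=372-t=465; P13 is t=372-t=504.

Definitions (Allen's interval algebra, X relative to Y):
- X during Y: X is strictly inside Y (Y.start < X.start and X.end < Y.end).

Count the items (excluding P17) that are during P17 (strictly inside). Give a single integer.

0

Target P17 = [t=413, t=453].
P12 [t=180, t=397] → before → no.
P13 [t=372, t=504] → contains → no.
P14 [t=372, t=465] → contains → no.
P15 [t=42, t=269] → before → no.
P16 [t=504, t=519] → after → no.
P18 [t=247, t=397] → before → no.
P19 [t=40, t=255] → before → no.
P20 [t=152, t=290] → before → no.
P21 [t=286, t=409] → before → no.
P22 [t=107, t=131] → before → no.
P23 [t=414, t=465] → overlapped-by → no.
Total: 0.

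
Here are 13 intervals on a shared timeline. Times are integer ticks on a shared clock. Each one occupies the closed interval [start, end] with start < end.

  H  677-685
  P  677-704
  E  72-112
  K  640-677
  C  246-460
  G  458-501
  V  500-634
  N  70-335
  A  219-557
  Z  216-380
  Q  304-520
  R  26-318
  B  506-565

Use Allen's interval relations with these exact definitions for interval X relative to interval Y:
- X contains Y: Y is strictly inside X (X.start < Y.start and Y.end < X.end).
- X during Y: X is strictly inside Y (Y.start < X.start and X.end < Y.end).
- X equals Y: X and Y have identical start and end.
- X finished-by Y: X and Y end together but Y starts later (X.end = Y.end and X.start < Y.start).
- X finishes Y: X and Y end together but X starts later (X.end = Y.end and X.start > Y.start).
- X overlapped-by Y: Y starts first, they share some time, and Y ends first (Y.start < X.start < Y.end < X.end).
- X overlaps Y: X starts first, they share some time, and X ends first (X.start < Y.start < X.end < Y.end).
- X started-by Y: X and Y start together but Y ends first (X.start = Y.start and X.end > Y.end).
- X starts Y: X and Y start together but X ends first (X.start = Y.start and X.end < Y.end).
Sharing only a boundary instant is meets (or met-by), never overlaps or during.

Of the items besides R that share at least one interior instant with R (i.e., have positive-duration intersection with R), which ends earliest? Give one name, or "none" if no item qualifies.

E

Target R = [26, 318].
A [219, 557] → overlapped-by → candidate.
B [506, 565] → after → excluded.
C [246, 460] → overlapped-by → candidate.
E [72, 112] → during → candidate.
G [458, 501] → after → excluded.
H [677, 685] → after → excluded.
K [640, 677] → after → excluded.
N [70, 335] → overlapped-by → candidate.
P [677, 704] → after → excluded.
Q [304, 520] → overlapped-by → candidate.
V [500, 634] → after → excluded.
Z [216, 380] → overlapped-by → candidate.
Among candidates, earliest end is 112 → E.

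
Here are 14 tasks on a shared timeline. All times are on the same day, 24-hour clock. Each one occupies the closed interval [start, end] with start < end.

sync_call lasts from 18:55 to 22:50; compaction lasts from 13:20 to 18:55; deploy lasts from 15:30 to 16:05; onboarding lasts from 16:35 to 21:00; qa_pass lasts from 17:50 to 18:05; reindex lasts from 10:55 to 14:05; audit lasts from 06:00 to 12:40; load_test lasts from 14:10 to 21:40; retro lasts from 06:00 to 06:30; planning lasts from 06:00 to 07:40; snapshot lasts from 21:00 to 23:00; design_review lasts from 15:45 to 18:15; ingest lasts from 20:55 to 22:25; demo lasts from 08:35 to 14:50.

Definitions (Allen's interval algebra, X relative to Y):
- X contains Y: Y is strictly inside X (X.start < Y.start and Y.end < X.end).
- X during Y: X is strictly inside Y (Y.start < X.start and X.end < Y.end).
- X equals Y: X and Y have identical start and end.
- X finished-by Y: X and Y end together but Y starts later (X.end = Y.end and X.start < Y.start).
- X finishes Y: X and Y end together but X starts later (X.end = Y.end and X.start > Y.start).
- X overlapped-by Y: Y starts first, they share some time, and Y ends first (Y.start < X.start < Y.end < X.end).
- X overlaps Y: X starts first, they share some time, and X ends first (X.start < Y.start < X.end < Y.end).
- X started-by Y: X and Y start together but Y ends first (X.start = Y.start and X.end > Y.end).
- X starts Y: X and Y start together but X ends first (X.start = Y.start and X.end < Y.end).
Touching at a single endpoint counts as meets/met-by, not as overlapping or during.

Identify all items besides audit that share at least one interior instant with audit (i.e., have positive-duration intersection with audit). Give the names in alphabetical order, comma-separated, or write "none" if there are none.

Target audit = [06:00, 12:40].
compaction [13:20, 18:55] → after → no.
demo [08:35, 14:50] → overlapped-by → yes.
deploy [15:30, 16:05] → after → no.
design_review [15:45, 18:15] → after → no.
ingest [20:55, 22:25] → after → no.
load_test [14:10, 21:40] → after → no.
onboarding [16:35, 21:00] → after → no.
planning [06:00, 07:40] → starts → yes.
qa_pass [17:50, 18:05] → after → no.
reindex [10:55, 14:05] → overlapped-by → yes.
retro [06:00, 06:30] → starts → yes.
snapshot [21:00, 23:00] → after → no.
sync_call [18:55, 22:50] → after → no.
Result: demo, planning, reindex, retro.

demo, planning, reindex, retro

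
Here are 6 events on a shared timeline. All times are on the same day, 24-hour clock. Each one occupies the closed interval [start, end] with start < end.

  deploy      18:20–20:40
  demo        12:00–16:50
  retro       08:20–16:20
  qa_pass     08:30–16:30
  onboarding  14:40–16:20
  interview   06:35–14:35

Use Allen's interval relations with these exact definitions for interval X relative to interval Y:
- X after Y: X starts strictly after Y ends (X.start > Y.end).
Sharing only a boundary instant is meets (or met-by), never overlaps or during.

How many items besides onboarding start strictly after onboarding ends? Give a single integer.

1

Target onboarding = [14:40, 16:20].
demo [12:00, 16:50] → contains → no.
deploy [18:20, 20:40] → after → counts.
interview [06:35, 14:35] → before → no.
qa_pass [08:30, 16:30] → contains → no.
retro [08:20, 16:20] → finished-by → no.
Total: 1.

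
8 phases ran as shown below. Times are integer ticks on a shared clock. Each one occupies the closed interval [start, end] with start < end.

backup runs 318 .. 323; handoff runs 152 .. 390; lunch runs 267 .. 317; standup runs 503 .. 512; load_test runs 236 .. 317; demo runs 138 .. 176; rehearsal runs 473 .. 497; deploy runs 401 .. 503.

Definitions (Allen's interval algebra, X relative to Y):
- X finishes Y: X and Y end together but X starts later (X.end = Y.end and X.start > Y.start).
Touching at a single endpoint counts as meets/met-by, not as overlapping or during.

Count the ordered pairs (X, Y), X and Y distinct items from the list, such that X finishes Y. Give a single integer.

Checking all 56 ordered pairs for relation 'finishes'; matching pairs in alphabetical order:
(lunch, load_test): lunch finishes load_test ✓
Count: 1.

1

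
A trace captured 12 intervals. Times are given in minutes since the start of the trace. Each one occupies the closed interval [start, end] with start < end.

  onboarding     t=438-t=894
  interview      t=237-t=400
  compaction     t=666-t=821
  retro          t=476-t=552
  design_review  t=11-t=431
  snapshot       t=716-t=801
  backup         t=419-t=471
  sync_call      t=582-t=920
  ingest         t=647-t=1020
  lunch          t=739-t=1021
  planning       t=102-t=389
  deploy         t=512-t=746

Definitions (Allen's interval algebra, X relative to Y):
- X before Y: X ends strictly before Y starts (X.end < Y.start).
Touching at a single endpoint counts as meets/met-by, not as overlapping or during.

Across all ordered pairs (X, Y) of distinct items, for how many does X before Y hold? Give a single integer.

38

Checking all 132 ordered pairs for relation 'before'; matching pairs in alphabetical order:
(backup, compaction): backup before compaction ✓
(backup, deploy): backup before deploy ✓
(backup, ingest): backup before ingest ✓
(backup, lunch): backup before lunch ✓
(backup, retro): backup before retro ✓
(backup, snapshot): backup before snapshot ✓
(backup, sync_call): backup before sync_call ✓
(design_review, compaction): design_review before compaction ✓
(design_review, deploy): design_review before deploy ✓
(design_review, ingest): design_review before ingest ✓
(design_review, lunch): design_review before lunch ✓
(design_review, onboarding): design_review before onboarding ✓
(design_review, retro): design_review before retro ✓
(design_review, snapshot): design_review before snapshot ✓
(design_review, sync_call): design_review before sync_call ✓
(interview, backup): interview before backup ✓
(interview, compaction): interview before compaction ✓
(interview, deploy): interview before deploy ✓
(interview, ingest): interview before ingest ✓
(interview, lunch): interview before lunch ✓
(interview, onboarding): interview before onboarding ✓
(interview, retro): interview before retro ✓
(interview, snapshot): interview before snapshot ✓
(interview, sync_call): interview before sync_call ✓
... plus 14 further pairs not listed.
Count: 38.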